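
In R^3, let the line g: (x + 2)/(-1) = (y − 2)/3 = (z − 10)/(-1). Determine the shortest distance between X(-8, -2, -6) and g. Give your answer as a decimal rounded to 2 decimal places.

17.29

g has direction (-1, 3, -1) through (-2, 2, 10).
Taking (-2, 2, 10) on g with direction v = (-1, 3, -1): w = X − (-2, 2, 10) = (-6, -4, -16), and w × v = (52, 10, -22).
Distance = |w × v| / |v| = √3288 / √11 ≈ 17.29.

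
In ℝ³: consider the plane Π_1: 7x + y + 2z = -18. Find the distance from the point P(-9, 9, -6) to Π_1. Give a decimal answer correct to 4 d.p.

n·P − d = (7)·(-9) + (1)·(9) + (2)·(-6) − (-18) = -48; |n| = √54.
Distance = |-48| / √54 = 48/√54 ≈ 6.5320.

6.5320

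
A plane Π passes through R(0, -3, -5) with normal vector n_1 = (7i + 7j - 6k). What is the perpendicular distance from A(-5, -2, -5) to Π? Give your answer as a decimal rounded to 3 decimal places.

Π: n_1·r = n_1·R gives 7x + 7y - 6z = 9.
n·A − d = (7)·(-5) + (7)·(-2) + (-6)·(-5) − 9 = -28; |n| = √134.
Distance = |-28| / √134 = 28/√134 ≈ 2.419.

2.419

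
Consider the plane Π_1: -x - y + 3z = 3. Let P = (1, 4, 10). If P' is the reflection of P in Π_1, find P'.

λ = (n·P − d)/|n|² = (25 − 3)/11 = 2.
Reflection = P − 2λn = (1, 4, 10) − 4·(-1, -1, 3) = (5, 8, -2).

(5, 8, -2)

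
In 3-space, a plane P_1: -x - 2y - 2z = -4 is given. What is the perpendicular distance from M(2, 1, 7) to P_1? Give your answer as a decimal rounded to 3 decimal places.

4.667

n·M − d = (-1)·(2) + (-2)·(1) + (-2)·(7) − (-4) = -14; |n| = √9.
Distance = |-14| / √9 = 14/√9 ≈ 4.667.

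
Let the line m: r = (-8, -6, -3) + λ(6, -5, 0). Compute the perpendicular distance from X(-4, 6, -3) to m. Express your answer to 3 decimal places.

11.779

Taking (-8, -6, -3) on m with direction v = (6, -5, 0): w = X − (-8, -6, -3) = (4, 12, 0), and w × v = (0, 0, -92).
Distance = |w × v| / |v| = √8464 / √61 ≈ 11.779.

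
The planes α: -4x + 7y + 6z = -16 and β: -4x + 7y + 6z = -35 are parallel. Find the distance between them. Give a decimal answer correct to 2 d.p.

Same normal n = (-4, 7, 6) with |n| = √101; distance = |-16 − (-35)| / |n| = 19/√101 ≈ 1.89.

1.89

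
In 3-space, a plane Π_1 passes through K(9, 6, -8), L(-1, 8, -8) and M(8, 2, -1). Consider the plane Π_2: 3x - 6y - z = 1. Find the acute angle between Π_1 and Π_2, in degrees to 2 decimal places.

KL = (-10, 2, 0), KM = (-1, -4, 7); a normal to Π_1 is KL × KM = (14, 70, 42).
Using K: Π_1 has equation 14x + 70y + 42z = 210.
cos θ = |n₁·n₂| / (|n₁||n₂|) = |-420| / (√6860 · √46).
θ = arccos(0.74767) ≈ 41.61°.

41.61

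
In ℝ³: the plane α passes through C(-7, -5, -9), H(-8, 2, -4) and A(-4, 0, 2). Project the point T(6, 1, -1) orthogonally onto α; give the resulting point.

(-2, -3, 3)

CH = (-1, 7, 5), CA = (3, 5, 11); a normal to α is CH × CA = (52, 26, -26).
Using C: α has equation 52x + 26y - 26z = -260.
Foot = T − λn with λ = (n·T − d)/|n|² = (364 − (-260))/4056 = 2/13.
Foot = (6, 1, -1) − (2/13)·(52, 26, -26) = (-2, -3, 3).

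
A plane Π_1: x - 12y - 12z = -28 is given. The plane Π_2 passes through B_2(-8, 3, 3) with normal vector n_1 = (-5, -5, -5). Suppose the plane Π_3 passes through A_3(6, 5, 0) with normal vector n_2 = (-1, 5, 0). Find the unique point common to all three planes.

Π_2: n_1·r = n_1·B_2 gives -5x - 5y - 5z = 10.
Π_3: n_2·r = n_2·A_3 gives -x + 5y = 19.
Solving the 3×3 linear system x - 12y - 12z = -28, -5x - 5y - 5z = 10, -x + 5y = 19 (e.g. by elimination or Cramer's rule, determinant = 325) gives (-4, 3, -1).

(-4, 3, -1)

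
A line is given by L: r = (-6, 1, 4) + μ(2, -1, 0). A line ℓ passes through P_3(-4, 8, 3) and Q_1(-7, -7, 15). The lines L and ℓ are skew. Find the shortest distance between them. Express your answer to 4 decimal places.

A direction vector for ℓ is Q_1 − P_3 = (-3, -15, 12).
Common perpendicular direction n = (2, -1, 0) × (-3, -15, 12) = (-12, -24, -33).
With w = (-4, 8, 3) − (-6, 1, 4) = (2, 7, -1), w · n = -159.
Distance = |w · n| / |n| = |-159| / √1809 ≈ 3.7383.

3.7383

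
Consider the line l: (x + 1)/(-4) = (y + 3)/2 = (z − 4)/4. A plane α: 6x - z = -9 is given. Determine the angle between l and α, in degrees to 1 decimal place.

50.1

l has direction (-4, 2, 4) through (-1, -3, 4).
sin θ = |n·v| / (|n||v|) = |-28| / (√37 · √36) = 0.76720.
θ ≈ 50.1°.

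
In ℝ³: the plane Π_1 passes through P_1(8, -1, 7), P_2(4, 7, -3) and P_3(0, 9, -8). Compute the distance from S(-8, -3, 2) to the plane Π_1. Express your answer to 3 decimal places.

4.313

P_1P_2 = (-4, 8, -10), P_1P_3 = (-8, 10, -15); a normal to Π_1 is P_1P_2 × P_1P_3 = (-20, 20, 24).
Using P_1: Π_1 has equation -20x + 20y + 24z = -12.
n·S − d = (-20)·(-8) + (20)·(-3) + (24)·(2) − (-12) = 160; |n| = √1376.
Distance = |160| / √1376 = 160/√1376 ≈ 4.313.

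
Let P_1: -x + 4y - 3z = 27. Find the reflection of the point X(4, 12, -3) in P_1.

λ = (n·X − d)/|n|² = (53 − 27)/26 = 1.
Reflection = X − 2λn = (4, 12, -3) − 2·(-1, 4, -3) = (6, 4, 3).

(6, 4, 3)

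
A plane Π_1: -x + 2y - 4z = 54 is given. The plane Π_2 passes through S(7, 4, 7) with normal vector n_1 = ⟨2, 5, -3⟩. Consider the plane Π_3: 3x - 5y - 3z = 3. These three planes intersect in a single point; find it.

(-10, 0, -11)

Π_2: n_1·r = n_1·S gives 2x + 5y - 3z = 13.
Solving the 3×3 linear system -x + 2y - 4z = 54, 2x + 5y - 3z = 13, 3x - 5y - 3z = 3 (e.g. by elimination or Cramer's rule, determinant = 124) gives (-10, 0, -11).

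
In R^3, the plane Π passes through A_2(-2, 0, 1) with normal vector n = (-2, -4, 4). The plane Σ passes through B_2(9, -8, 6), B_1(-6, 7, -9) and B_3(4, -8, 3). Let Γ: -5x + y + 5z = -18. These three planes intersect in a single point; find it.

(4, -3, 1)

Π: n·r = n·A_2 gives -2x - 4y + 4z = 8.
B_2B_1 = (-15, 15, -15), B_2B_3 = (-5, 0, -3); a normal to Σ is B_2B_1 × B_2B_3 = (-45, 30, 75).
Using B_2: Σ has equation -45x + 30y + 75z = -195.
Solving the 3×3 linear system -2x - 4y + 4z = 8, -45x + 30y + 75z = -195, -5x + y + 5z = -18 (e.g. by elimination or Cramer's rule, determinant = 870) gives (4, -3, 1).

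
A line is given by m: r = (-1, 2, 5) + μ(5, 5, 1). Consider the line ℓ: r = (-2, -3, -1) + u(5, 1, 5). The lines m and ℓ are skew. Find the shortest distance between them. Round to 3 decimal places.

5.284

Common perpendicular direction n = (5, 5, 1) × (5, 1, 5) = (24, -20, -20).
With w = (-2, -3, -1) − (-1, 2, 5) = (-1, -5, -6), w · n = 196.
Distance = |w · n| / |n| = |196| / √1376 ≈ 5.284.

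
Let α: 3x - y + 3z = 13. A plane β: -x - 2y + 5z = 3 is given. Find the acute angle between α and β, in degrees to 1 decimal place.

54.1

cos θ = |n₁·n₂| / (|n₁||n₂|) = |14| / (√19 · √30).
θ = arccos(0.58640) ≈ 54.1°.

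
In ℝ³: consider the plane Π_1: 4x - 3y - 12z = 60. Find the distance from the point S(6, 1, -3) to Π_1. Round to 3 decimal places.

0.231

n·S − d = (4)·(6) + (-3)·(1) + (-12)·(-3) − 60 = -3; |n| = √169.
Distance = |-3| / √169 = 3/√169 ≈ 0.231.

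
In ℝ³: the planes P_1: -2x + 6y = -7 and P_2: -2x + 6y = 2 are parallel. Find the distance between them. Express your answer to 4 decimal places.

1.4230

Same normal n = (-2, 6, 0) with |n| = √40; distance = |-7 − 2| / |n| = 9/√40 ≈ 1.4230.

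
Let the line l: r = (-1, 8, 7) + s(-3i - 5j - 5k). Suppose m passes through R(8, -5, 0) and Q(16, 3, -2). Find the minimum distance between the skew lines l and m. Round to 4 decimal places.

A direction vector for m is Q − R = (8, 8, -2).
Common perpendicular direction n = (-3, -5, -5) × (8, 8, -2) = (50, -46, 16).
With w = (8, -5, 0) − (-1, 8, 7) = (9, -13, -7), w · n = 936.
Distance = |w · n| / |n| = |936| / √4872 ≈ 13.4098.

13.4098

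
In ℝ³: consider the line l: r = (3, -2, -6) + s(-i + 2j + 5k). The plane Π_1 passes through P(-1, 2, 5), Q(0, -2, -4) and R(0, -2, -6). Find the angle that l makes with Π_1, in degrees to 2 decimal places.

PQ = (1, -4, -9), PR = (1, -4, -11); a normal to Π_1 is PQ × PR = (8, 2, 0).
Using P: Π_1 has equation 8x + 2y = -4.
sin θ = |n·v| / (|n||v|) = |-4| / (√68 · √30) = 0.08856.
θ ≈ 5.08°.

5.08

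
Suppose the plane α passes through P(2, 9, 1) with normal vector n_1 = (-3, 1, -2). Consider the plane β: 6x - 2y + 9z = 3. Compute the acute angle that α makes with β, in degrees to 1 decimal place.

22.6

α: n_1·r = n_1·P gives -3x + y - 2z = 1.
cos θ = |n₁·n₂| / (|n₁||n₂|) = |-38| / (√14 · √121).
θ = arccos(0.92327) ≈ 22.6°.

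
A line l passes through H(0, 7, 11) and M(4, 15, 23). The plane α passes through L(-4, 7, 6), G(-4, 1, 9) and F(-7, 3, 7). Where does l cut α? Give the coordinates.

A direction vector for l is M − H = (4, 8, 12).
LG = (0, -6, 3), LF = (-3, -4, 1); a normal to α is LG × LF = (6, -9, -18).
Using L: α has equation 6x - 9y - 18z = -195.
Substitute r = (0, 7, 11) + t(4, 8, 12) into the plane: -261 + (-264)t = -195, so t = -1/4.
Intersection: (0, 7, 11) + (-1/4)·(4, 8, 12) = (-1, 5, 8).

(-1, 5, 8)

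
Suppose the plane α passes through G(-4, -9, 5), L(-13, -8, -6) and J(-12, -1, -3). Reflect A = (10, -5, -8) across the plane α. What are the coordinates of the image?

(-20, -11, 16)

GL = (-9, 1, -11), GJ = (-8, 8, -8); a normal to α is GL × GJ = (80, 16, -64).
Using G: α has equation 80x + 16y - 64z = -784.
λ = (n·A − d)/|n|² = (1232 − (-784))/10752 = 3/16.
Reflection = A − 2λn = (10, -5, -8) − (3/8)·(80, 16, -64) = (-20, -11, 16).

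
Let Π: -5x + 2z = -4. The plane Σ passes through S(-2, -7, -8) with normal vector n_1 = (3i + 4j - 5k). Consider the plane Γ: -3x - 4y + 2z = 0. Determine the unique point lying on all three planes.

Σ: n_1·r = n_1·S gives 3x + 4y - 5z = 6.
Solving the 3×3 linear system -5x + 2z = -4, 3x + 4y - 5z = 6, -3x - 4y + 2z = 0 (e.g. by elimination or Cramer's rule, determinant = 60) gives (0, -1, -2).

(0, -1, -2)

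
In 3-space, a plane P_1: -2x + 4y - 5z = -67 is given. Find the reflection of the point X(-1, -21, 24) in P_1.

(-13, 3, -6)

λ = (n·X − d)/|n|² = (-202 − (-67))/45 = -3.
Reflection = X − 2λn = (-1, -21, 24) − (-6)·(-2, 4, -5) = (-13, 3, -6).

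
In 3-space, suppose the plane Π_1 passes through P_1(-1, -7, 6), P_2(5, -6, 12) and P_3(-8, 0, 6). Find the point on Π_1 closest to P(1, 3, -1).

P_1P_2 = (6, 1, 6), P_1P_3 = (-7, 7, 0); a normal to Π_1 is P_1P_2 × P_1P_3 = (-42, -42, 49).
Using P_1: Π_1 has equation -42x - 42y + 49z = 630.
Foot = P − λn with λ = (n·P − d)/|n|² = (-217 − 630)/5929 = -1/7.
Foot = (1, 3, -1) − (-1/7)·(-42, -42, 49) = (-5, -3, 6).

(-5, -3, 6)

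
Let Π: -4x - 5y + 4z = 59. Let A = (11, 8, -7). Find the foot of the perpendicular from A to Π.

Foot = A − λn with λ = (n·A − d)/|n|² = (-112 − 59)/57 = -3.
Foot = (11, 8, -7) − (-3)·(-4, -5, 4) = (-1, -7, 5).

(-1, -7, 5)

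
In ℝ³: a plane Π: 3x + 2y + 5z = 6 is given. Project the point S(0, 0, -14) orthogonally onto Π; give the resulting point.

Foot = S − λn with λ = (n·S − d)/|n|² = (-70 − 6)/38 = -2.
Foot = (0, 0, -14) − (-2)·(3, 2, 5) = (6, 4, -4).

(6, 4, -4)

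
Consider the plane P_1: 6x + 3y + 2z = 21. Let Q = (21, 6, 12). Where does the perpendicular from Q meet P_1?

(3, -3, 6)

Foot = Q − λn with λ = (n·Q − d)/|n|² = (168 − 21)/49 = 3.
Foot = (21, 6, 12) − 3·(6, 3, 2) = (3, -3, 6).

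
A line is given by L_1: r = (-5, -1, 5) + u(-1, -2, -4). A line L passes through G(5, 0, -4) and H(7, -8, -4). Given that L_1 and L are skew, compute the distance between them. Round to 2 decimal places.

A direction vector for L is H − G = (2, -8, 0).
Common perpendicular direction n = (-1, -2, -4) × (2, -8, 0) = (-32, -8, 12).
With w = (5, 0, -4) − (-5, -1, 5) = (10, 1, -9), w · n = -436.
Distance = |w · n| / |n| = |-436| / √1232 ≈ 12.42.

12.42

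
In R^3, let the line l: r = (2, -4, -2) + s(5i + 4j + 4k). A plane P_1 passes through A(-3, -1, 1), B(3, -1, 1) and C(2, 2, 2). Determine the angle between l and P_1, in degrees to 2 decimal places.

AB = (6, 0, 0), AC = (5, 3, 1); a normal to P_1 is AB × AC = (0, -6, 18).
Using A: P_1 has equation -6y + 18z = 24.
sin θ = |n·v| / (|n||v|) = |48| / (√360 · √57) = 0.33508.
θ ≈ 19.58°.

19.58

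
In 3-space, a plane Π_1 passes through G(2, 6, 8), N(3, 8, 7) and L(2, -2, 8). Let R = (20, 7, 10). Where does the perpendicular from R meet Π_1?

GN = (1, 2, -1), GL = (0, -8, 0); a normal to Π_1 is GN × GL = (-8, 0, -8).
Using G: Π_1 has equation -8x - 8z = -80.
Foot = R − λn with λ = (n·R − d)/|n|² = (-240 − (-80))/128 = -5/4.
Foot = (20, 7, 10) − (-5/4)·(-8, 0, -8) = (10, 7, 0).

(10, 7, 0)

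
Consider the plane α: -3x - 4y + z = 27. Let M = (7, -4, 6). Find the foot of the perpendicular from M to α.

Foot = M − λn with λ = (n·M − d)/|n|² = (1 − 27)/26 = -1.
Foot = (7, -4, 6) − (-1)·(-3, -4, 1) = (4, -8, 7).

(4, -8, 7)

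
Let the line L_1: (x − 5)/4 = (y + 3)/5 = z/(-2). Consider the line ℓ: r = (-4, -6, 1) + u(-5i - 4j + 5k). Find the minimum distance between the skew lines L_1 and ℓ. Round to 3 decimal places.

5.258

L_1 has direction (4, 5, -2) through (5, -3, 0).
Common perpendicular direction n = (4, 5, -2) × (-5, -4, 5) = (17, -10, 9).
With w = (-4, -6, 1) − (5, -3, 0) = (-9, -3, 1), w · n = -114.
Distance = |w · n| / |n| = |-114| / √470 ≈ 5.258.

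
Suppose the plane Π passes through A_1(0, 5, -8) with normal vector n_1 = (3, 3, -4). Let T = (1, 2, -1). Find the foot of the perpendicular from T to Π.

(4, 5, -5)

Π: n_1·r = n_1·A_1 gives 3x + 3y - 4z = 47.
Foot = T − λn with λ = (n·T − d)/|n|² = (13 − 47)/34 = -1.
Foot = (1, 2, -1) − (-1)·(3, 3, -4) = (4, 5, -5).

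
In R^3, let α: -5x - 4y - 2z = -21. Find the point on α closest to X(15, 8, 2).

(5, 0, -2)

Foot = X − λn with λ = (n·X − d)/|n|² = (-111 − (-21))/45 = -2.
Foot = (15, 8, 2) − (-2)·(-5, -4, -2) = (5, 0, -2).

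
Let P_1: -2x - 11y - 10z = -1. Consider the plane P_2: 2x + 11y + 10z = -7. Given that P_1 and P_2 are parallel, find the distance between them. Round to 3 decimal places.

0.533

Rescale P_2 by 1/(-1): -2x - 11y - 10z = 7. Then distance = |-1 − 7| / √225 ≈ 0.533.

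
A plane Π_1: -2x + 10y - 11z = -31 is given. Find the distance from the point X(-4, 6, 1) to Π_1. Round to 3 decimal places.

n·X − d = (-2)·(-4) + (10)·(6) + (-11)·(1) − (-31) = 88; |n| = √225.
Distance = |88| / √225 = 88/√225 ≈ 5.867.

5.867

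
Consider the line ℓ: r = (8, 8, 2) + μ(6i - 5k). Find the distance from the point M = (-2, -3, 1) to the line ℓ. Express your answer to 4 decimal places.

Taking (8, 8, 2) on ℓ with direction v = (6, 0, -5): w = M − (8, 8, 2) = (-10, -11, -1), and w × v = (55, -56, 66).
Distance = |w × v| / |v| = √10517 / √61 ≈ 13.1305.

13.1305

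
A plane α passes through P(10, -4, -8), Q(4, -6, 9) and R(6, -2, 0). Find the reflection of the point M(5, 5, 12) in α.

PQ = (-6, -2, 17), PR = (-4, 2, 8); a normal to α is PQ × PR = (-50, -20, -20).
Using P: α has equation -50x - 20y - 20z = -260.
λ = (n·M − d)/|n|² = (-590 − (-260))/3300 = -1/10.
Reflection = M − 2λn = (5, 5, 12) − (-1/5)·(-50, -20, -20) = (-5, 1, 8).

(-5, 1, 8)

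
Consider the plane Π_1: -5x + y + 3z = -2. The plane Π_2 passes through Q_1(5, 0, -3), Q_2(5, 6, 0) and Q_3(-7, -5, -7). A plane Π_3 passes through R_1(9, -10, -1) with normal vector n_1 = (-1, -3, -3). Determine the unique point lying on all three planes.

(-3, -2, -5)

Q_1Q_2 = (0, 6, 3), Q_1Q_3 = (-12, -5, -4); a normal to Π_2 is Q_1Q_2 × Q_1Q_3 = (-9, -36, 72).
Using Q_1: Π_2 has equation -9x - 36y + 72z = -261.
Π_3: n_1·r = n_1·R_1 gives -x - 3y - 3z = 24.
Solving the 3×3 linear system -5x + y + 3z = -2, -9x - 36y + 72z = -261, -x - 3y - 3z = 24 (e.g. by elimination or Cramer's rule, determinant = -1746) gives (-3, -2, -5).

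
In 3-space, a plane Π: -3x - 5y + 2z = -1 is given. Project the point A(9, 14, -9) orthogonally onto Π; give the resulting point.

Foot = A − λn with λ = (n·A − d)/|n|² = (-115 − (-1))/38 = -3.
Foot = (9, 14, -9) − (-3)·(-3, -5, 2) = (0, -1, -3).

(0, -1, -3)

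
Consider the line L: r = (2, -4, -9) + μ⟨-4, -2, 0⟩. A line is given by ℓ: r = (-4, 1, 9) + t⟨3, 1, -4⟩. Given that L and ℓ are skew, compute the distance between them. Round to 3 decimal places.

5.111

Common perpendicular direction n = (-4, -2, 0) × (3, 1, -4) = (8, -16, 2).
With w = (-4, 1, 9) − (2, -4, -9) = (-6, 5, 18), w · n = -92.
Distance = |w · n| / |n| = |-92| / √324 ≈ 5.111.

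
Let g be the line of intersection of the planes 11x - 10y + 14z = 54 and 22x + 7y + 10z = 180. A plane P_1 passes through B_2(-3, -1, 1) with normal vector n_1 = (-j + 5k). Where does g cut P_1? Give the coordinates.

(6, 4, 2)

Direction of g: (11, -10, 14) × (22, 7, 10) = (-198, 198, 297).
A point on g: solving the two plane equations with x = 12 gives (12, -2, -7).
P_1: n_1·r = n_1·B_2 gives -y + 5z = 6.
Substitute r = (12, -2, -7) + t(-198, 198, 297) into the plane: -33 + 1287t = 6, so t = 1/33.
Intersection: (12, -2, -7) + (1/33)·(-198, 198, 297) = (6, 4, 2).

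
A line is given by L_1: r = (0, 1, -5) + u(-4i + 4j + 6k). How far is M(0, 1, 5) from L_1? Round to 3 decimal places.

Taking (0, 1, -5) on L_1 with direction v = (-4, 4, 6): w = M − (0, 1, -5) = (0, 0, 10), and w × v = (-40, -40, 0).
Distance = |w × v| / |v| = √3200 / √68 ≈ 6.860.

6.860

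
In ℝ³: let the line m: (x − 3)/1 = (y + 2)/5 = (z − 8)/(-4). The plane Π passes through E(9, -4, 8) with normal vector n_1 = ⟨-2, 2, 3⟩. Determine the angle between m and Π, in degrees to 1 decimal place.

8.6

m has direction (1, 5, -4) through (3, -2, 8).
Π: n_1·r = n_1·E gives -2x + 2y + 3z = -2.
sin θ = |n·v| / (|n||v|) = |-4| / (√17 · √42) = 0.14970.
θ ≈ 8.6°.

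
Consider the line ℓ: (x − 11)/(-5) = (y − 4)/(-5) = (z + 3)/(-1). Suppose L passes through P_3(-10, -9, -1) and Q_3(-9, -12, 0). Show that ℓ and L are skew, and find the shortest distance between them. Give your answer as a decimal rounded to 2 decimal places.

ℓ has direction (-5, -5, -1) through (11, 4, -3).
A direction vector for L is Q_3 − P_3 = (1, -3, 1).
Common perpendicular direction n = (-5, -5, -1) × (1, -3, 1) = (-8, 4, 20).
With w = (-10, -9, -1) − (11, 4, -3) = (-21, -13, 2), w · n = 156.
Since n ≠ 0 the lines are not parallel, and w · n = 156 ≠ 0 so they do not intersect; hence they are skew.
Distance = |w · n| / |n| = |156| / √480 ≈ 7.12.

7.12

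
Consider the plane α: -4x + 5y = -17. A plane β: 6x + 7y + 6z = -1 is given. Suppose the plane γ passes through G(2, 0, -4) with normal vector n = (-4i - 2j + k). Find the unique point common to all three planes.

γ: n·r = n·G gives -4x - 2y + z = -12.
Solving the 3×3 linear system -4x + 5y = -17, 6x + 7y + 6z = -1, -4x - 2y + z = -12 (e.g. by elimination or Cramer's rule, determinant = -226) gives (3, -1, -2).

(3, -1, -2)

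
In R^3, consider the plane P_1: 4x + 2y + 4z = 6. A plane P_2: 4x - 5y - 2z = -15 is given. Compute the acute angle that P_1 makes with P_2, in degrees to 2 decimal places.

87.15

cos θ = |n₁·n₂| / (|n₁||n₂|) = |-2| / (√36 · √45).
θ = arccos(0.04969) ≈ 87.15°.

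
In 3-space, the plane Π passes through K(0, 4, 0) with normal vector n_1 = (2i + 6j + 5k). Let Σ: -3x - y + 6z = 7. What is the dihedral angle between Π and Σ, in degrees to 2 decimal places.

70.78

Π: n_1·r = n_1·K gives 2x + 6y + 5z = 24.
cos θ = |n₁·n₂| / (|n₁||n₂|) = |18| / (√65 · √46).
θ = arccos(0.32918) ≈ 70.78°.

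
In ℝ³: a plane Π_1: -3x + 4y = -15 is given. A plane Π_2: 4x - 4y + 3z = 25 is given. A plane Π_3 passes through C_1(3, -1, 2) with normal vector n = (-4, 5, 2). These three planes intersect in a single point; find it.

Π_3: n·r = n·C_1 gives -4x + 5y + 2z = -13.
Solving the 3×3 linear system -3x + 4y = -15, 4x - 4y + 3z = 25, -4x + 5y + 2z = -13 (e.g. by elimination or Cramer's rule, determinant = -11) gives (1, -3, 3).

(1, -3, 3)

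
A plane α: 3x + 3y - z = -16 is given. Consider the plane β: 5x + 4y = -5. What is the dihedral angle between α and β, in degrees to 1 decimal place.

cos θ = |n₁·n₂| / (|n₁||n₂|) = |27| / (√19 · √41).
θ = arccos(0.96738) ≈ 14.7°.

14.7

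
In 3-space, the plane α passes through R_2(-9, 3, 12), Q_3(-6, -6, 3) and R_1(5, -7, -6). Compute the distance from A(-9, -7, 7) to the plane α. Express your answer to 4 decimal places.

R_2Q_3 = (3, -9, -9), R_2R_1 = (14, -10, -18); a normal to α is R_2Q_3 × R_2R_1 = (72, -72, 96).
Using R_2: α has equation 72x - 72y + 96z = 288.
n·A − d = (72)·(-9) + (-72)·(-7) + (96)·(7) − 288 = 240; |n| = √19584.
Distance = |240| / √19584 = 240/√19584 ≈ 1.7150.

1.7150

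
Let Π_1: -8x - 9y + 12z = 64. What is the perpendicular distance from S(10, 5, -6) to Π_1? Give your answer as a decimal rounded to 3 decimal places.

n·S − d = (-8)·(10) + (-9)·(5) + (12)·(-6) − 64 = -261; |n| = √289.
Distance = |-261| / √289 = 261/√289 ≈ 15.353.

15.353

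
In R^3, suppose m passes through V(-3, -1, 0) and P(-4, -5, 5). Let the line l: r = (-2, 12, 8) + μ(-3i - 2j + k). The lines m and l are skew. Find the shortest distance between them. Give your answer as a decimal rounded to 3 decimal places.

14.050

A direction vector for m is P − V = (-1, -4, 5).
Common perpendicular direction n = (-1, -4, 5) × (-3, -2, 1) = (6, -14, -10).
With w = (-2, 12, 8) − (-3, -1, 0) = (1, 13, 8), w · n = -256.
Distance = |w · n| / |n| = |-256| / √332 ≈ 14.050.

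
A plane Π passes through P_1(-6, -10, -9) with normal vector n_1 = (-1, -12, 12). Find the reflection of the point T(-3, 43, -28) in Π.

Π: n_1·r = n_1·P_1 gives -x - 12y + 12z = 18.
λ = (n·T − d)/|n|² = (-849 − 18)/289 = -3.
Reflection = T − 2λn = (-3, 43, -28) − (-6)·(-1, -12, 12) = (-9, -29, 44).

(-9, -29, 44)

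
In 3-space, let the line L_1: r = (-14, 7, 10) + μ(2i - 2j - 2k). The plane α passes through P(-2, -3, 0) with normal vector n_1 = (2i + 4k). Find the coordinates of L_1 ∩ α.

α: n_1·r = n_1·P gives 2x + 4z = -4.
Substitute r = (-14, 7, 10) + t(2, -2, -2) into the plane: 12 + (-4)t = -4, so t = 4.
Intersection: (-14, 7, 10) + 4·(2, -2, -2) = (-6, -1, 2).

(-6, -1, 2)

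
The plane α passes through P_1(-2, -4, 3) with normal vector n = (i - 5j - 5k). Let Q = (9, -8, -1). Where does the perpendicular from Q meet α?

(8, -3, 4)

α: n·r = n·P_1 gives x - 5y - 5z = 3.
Foot = Q − λn with λ = (n·Q − d)/|n|² = (54 − 3)/51 = 1.
Foot = (9, -8, -1) − 1·(1, -5, -5) = (8, -3, 4).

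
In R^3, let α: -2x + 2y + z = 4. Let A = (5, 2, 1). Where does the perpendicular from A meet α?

Foot = A − λn with λ = (n·A − d)/|n|² = (-5 − 4)/9 = -1.
Foot = (5, 2, 1) − (-1)·(-2, 2, 1) = (3, 4, 2).

(3, 4, 2)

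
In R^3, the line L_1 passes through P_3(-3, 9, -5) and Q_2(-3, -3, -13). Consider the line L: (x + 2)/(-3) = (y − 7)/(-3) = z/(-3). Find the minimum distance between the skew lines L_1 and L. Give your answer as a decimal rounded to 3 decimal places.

4.811

A direction vector for L_1 is Q_2 − P_3 = (0, -12, -8).
L has direction (-3, -3, -3) through (-2, 7, 0).
Common perpendicular direction n = (0, -12, -8) × (-3, -3, -3) = (12, 24, -36).
With w = (-2, 7, 0) − (-3, 9, -5) = (1, -2, 5), w · n = -216.
Distance = |w · n| / |n| = |-216| / √2016 ≈ 4.811.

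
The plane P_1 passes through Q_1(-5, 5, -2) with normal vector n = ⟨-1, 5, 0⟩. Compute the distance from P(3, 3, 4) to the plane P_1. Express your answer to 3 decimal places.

P_1: n·r = n·Q_1 gives -x + 5y = 30.
n·P − d = (-1)·(3) + (5)·(3) + (0)·(4) − 30 = -18; |n| = √26.
Distance = |-18| / √26 = 18/√26 ≈ 3.530.

3.530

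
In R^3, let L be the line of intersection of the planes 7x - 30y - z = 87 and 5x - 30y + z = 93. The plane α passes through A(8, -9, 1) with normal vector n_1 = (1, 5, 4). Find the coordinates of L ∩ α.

(-5, -4, -2)

Direction of L: (7, -30, -1) × (5, -30, 1) = (-60, -12, -60).
A point on L: solving the two plane equations with x = 0 gives (0, -3, 3).
α: n_1·r = n_1·A gives x + 5y + 4z = -33.
Substitute r = (0, -3, 3) + t(-60, -12, -60) into the plane: -3 + (-360)t = -33, so t = 1/12.
Intersection: (0, -3, 3) + (1/12)·(-60, -12, -60) = (-5, -4, -2).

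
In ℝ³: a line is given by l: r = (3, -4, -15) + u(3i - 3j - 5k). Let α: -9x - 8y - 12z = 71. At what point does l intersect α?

Substitute r = (3, -4, -15) + t(3, -3, -5) into the plane: 185 + 57t = 71, so t = -2.
Intersection: (3, -4, -15) + (-2)·(3, -3, -5) = (-3, 2, -5).

(-3, 2, -5)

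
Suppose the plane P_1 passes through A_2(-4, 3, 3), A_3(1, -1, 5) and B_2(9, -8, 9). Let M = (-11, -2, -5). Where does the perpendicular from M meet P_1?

A_2A_3 = (5, -4, 2), A_2B_2 = (13, -11, 6); a normal to P_1 is A_2A_3 × A_2B_2 = (-2, -4, -3).
Using A_2: P_1 has equation -2x - 4y - 3z = -13.
Foot = M − λn with λ = (n·M − d)/|n|² = (45 − (-13))/29 = 2.
Foot = (-11, -2, -5) − 2·(-2, -4, -3) = (-7, 6, 1).

(-7, 6, 1)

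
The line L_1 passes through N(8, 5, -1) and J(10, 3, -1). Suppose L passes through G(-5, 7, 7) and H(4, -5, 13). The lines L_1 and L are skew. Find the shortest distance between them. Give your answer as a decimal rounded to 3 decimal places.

4.667

A direction vector for L_1 is J − N = (2, -2, 0).
A direction vector for L is H − G = (9, -12, 6).
Common perpendicular direction n = (2, -2, 0) × (9, -12, 6) = (-12, -12, -6).
With w = (-5, 7, 7) − (8, 5, -1) = (-13, 2, 8), w · n = 84.
Distance = |w · n| / |n| = |84| / √324 ≈ 4.667.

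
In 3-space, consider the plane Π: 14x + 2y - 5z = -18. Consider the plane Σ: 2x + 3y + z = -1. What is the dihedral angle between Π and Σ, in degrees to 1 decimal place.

cos θ = |n₁·n₂| / (|n₁||n₂|) = |29| / (√225 · √14).
θ = arccos(0.51671) ≈ 58.9°.

58.9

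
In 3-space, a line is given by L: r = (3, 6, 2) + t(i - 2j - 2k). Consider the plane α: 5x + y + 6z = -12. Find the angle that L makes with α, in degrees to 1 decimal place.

sin θ = |n·v| / (|n||v|) = |-9| / (√62 · √9) = 0.38100.
θ ≈ 22.4°.

22.4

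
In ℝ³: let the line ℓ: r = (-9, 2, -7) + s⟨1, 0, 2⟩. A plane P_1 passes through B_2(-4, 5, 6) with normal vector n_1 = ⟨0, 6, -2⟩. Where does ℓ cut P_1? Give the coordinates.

(-7, 2, -3)

P_1: n_1·r = n_1·B_2 gives 6y - 2z = 18.
Substitute r = (-9, 2, -7) + t(1, 0, 2) into the plane: 26 + (-4)t = 18, so t = 2.
Intersection: (-9, 2, -7) + 2·(1, 0, 2) = (-7, 2, -3).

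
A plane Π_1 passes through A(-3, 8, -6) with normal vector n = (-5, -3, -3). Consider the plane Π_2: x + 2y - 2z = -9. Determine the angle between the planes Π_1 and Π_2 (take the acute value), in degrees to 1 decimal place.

75.3

Π_1: n·r = n·A gives -5x - 3y - 3z = 9.
cos θ = |n₁·n₂| / (|n₁||n₂|) = |-5| / (√43 · √9).
θ = arccos(0.25416) ≈ 75.3°.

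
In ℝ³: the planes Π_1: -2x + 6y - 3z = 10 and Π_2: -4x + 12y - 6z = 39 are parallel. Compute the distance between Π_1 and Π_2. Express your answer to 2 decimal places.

1.36

Rescale Π_2 by 1/2: -2x + 6y - 3z = 39/2. Then distance = |10 − (39/2)| / √49 ≈ 1.36.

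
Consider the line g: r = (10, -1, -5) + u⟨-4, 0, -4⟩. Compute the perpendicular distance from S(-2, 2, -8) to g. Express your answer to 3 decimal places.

7.036

Taking (10, -1, -5) on g with direction v = (-4, 0, -4): w = S − (10, -1, -5) = (-12, 3, -3), and w × v = (-12, -36, 12).
Distance = |w × v| / |v| = √1584 / √32 ≈ 7.036.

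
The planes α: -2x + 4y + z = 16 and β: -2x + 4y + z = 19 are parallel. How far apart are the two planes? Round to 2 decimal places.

0.65

Same normal n = (-2, 4, 1) with |n| = √21; distance = |16 − 19| / |n| = 3/√21 ≈ 0.65.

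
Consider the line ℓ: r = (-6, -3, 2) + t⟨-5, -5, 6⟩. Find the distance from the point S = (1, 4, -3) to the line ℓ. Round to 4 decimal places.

2.5925

Taking (-6, -3, 2) on ℓ with direction v = (-5, -5, 6): w = S − (-6, -3, 2) = (7, 7, -5), and w × v = (17, -17, 0).
Distance = |w × v| / |v| = √578 / √86 ≈ 2.5925.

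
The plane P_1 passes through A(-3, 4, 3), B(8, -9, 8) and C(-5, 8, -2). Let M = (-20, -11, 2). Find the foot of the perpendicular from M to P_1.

(-5, 4, 8)

AB = (11, -13, 5), AC = (-2, 4, -5); a normal to P_1 is AB × AC = (45, 45, 18).
Using A: P_1 has equation 45x + 45y + 18z = 99.
Foot = M − λn with λ = (n·M − d)/|n|² = (-1359 − 99)/4374 = -1/3.
Foot = (-20, -11, 2) − (-1/3)·(45, 45, 18) = (-5, 4, 8).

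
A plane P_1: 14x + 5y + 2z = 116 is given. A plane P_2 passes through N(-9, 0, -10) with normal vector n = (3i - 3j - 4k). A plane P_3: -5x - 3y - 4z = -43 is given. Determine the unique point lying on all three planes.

P_2: n·r = n·N gives 3x - 3y - 4z = 13.
Solving the 3×3 linear system 14x + 5y + 2z = 116, 3x - 3y - 4z = 13, -5x - 3y - 4z = -43 (e.g. by elimination or Cramer's rule, determinant = 112) gives (7, 4, -1).

(7, 4, -1)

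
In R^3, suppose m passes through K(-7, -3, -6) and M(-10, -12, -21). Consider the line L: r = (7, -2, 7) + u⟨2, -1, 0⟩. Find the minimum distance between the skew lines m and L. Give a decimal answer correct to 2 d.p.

A direction vector for m is M − K = (-3, -9, -15).
Common perpendicular direction n = (-3, -9, -15) × (2, -1, 0) = (-15, -30, 21).
With w = (7, -2, 7) − (-7, -3, -6) = (14, 1, 13), w · n = 33.
Distance = |w · n| / |n| = |33| / √1566 ≈ 0.83.

0.83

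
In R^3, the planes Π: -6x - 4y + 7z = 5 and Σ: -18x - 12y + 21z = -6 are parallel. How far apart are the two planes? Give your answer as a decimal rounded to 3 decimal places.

Rescale Σ by 1/3: -6x - 4y + 7z = -2. Then distance = |5 − (-2)| / √101 ≈ 0.697.

0.697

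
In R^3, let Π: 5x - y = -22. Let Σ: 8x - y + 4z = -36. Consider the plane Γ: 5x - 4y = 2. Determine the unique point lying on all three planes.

(-6, -8, 1)

Solving the 3×3 linear system 5x - y = -22, 8x - y + 4z = -36, 5x - 4y = 2 (e.g. by elimination or Cramer's rule, determinant = 60) gives (-6, -8, 1).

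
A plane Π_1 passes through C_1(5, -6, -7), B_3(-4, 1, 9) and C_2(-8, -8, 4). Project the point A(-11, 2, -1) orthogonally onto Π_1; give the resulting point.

(-5, -4, 5)

C_1B_3 = (-9, 7, 16), C_1C_2 = (-13, -2, 11); a normal to Π_1 is C_1B_3 × C_1C_2 = (109, -109, 109).
Using C_1: Π_1 has equation 109x - 109y + 109z = 436.
Foot = A − λn with λ = (n·A − d)/|n|² = (-1526 − 436)/35643 = -6/109.
Foot = (-11, 2, -1) − (-6/109)·(109, -109, 109) = (-5, -4, 5).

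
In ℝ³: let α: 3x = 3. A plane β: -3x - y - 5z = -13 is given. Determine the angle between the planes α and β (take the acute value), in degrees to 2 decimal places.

cos θ = |n₁·n₂| / (|n₁||n₂|) = |-9| / (√9 · √35).
θ = arccos(0.50709) ≈ 59.53°.

59.53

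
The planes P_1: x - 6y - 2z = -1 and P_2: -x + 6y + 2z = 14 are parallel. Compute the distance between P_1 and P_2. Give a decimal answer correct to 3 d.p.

Rescale P_2 by 1/(-1): x - 6y - 2z = -14. Then distance = |-1 − (-14)| / √41 ≈ 2.030.

2.030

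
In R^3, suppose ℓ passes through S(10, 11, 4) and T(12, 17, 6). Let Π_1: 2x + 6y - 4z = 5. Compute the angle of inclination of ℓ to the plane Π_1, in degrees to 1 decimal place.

40.1

A direction vector for ℓ is T − S = (2, 6, 2).
sin θ = |n·v| / (|n||v|) = |32| / (√56 · √44) = 0.64466.
θ ≈ 40.1°.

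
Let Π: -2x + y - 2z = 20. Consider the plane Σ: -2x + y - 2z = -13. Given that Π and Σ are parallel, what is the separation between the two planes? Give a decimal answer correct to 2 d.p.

Same normal n = (-2, 1, -2) with |n| = √9; distance = |20 − (-13)| / |n| = 33/√9 ≈ 11.00.

11.00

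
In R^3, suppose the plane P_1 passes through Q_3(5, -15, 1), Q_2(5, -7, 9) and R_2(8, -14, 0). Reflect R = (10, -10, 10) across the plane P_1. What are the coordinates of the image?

(6, -4, 4)

Q_3Q_2 = (0, 8, 8), Q_3R_2 = (3, 1, -1); a normal to P_1 is Q_3Q_2 × Q_3R_2 = (-16, 24, -24).
Using Q_3: P_1 has equation -16x + 24y - 24z = -464.
λ = (n·R − d)/|n|² = (-640 − (-464))/1408 = -1/8.
Reflection = R − 2λn = (10, -10, 10) − (-1/4)·(-16, 24, -24) = (6, -4, 4).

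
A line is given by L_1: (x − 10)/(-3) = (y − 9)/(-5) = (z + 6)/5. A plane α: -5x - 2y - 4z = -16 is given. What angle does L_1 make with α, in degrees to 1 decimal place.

5.6

L_1 has direction (-3, -5, 5) through (10, 9, -6).
sin θ = |n·v| / (|n||v|) = |5| / (√45 · √59) = 0.09704.
θ ≈ 5.6°.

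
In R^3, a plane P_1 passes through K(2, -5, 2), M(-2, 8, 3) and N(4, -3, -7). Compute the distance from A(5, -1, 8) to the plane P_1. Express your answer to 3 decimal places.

KM = (-4, 13, 1), KN = (2, 2, -9); a normal to P_1 is KM × KN = (-119, -34, -34).
Using K: P_1 has equation -119x - 34y - 34z = -136.
n·A − d = (-119)·(5) + (-34)·(-1) + (-34)·(8) − (-136) = -697; |n| = √16473.
Distance = |-697| / √16473 = 697/√16473 ≈ 5.431.

5.431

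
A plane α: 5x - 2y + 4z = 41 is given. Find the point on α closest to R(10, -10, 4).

Foot = R − λn with λ = (n·R − d)/|n|² = (86 − 41)/45 = 1.
Foot = (10, -10, 4) − 1·(5, -2, 4) = (5, -8, 0).

(5, -8, 0)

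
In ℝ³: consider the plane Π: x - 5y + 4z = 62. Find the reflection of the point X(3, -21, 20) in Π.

λ = (n·X − d)/|n|² = (188 − 62)/42 = 3.
Reflection = X − 2λn = (3, -21, 20) − 6·(1, -5, 4) = (-3, 9, -4).

(-3, 9, -4)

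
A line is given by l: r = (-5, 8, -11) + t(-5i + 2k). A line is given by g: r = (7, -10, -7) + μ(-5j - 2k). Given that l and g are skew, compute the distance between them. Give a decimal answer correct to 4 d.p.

13.9262

Common perpendicular direction n = (-5, 0, 2) × (0, -5, -2) = (10, -10, 25).
With w = (7, -10, -7) − (-5, 8, -11) = (12, -18, 4), w · n = 400.
Distance = |w · n| / |n| = |400| / √825 ≈ 13.9262.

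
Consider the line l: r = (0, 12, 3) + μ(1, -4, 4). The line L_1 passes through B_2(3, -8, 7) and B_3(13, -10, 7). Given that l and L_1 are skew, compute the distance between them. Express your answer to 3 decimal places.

A direction vector for L_1 is B_3 − B_2 = (10, -2, 0).
Common perpendicular direction n = (1, -4, 4) × (10, -2, 0) = (8, 40, 38).
With w = (3, -8, 7) − (0, 12, 3) = (3, -20, 4), w · n = -624.
Distance = |w · n| / |n| = |-624| / √3108 ≈ 11.193.

11.193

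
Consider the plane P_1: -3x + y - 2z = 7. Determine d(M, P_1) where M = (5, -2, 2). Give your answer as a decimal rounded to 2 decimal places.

n·M − d = (-3)·(5) + (1)·(-2) + (-2)·(2) − 7 = -28; |n| = √14.
Distance = |-28| / √14 = 28/√14 ≈ 7.48.

7.48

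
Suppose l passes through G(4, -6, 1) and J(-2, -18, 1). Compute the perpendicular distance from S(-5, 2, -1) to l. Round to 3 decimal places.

11.798

A direction vector for l is J − G = (-6, -12, 0).
Taking (4, -6, 1) on l with direction v = (-6, -12, 0): w = S − (4, -6, 1) = (-9, 8, -2), and w × v = (-24, 12, 156).
Distance = |w × v| / |v| = √25056 / √180 ≈ 11.798.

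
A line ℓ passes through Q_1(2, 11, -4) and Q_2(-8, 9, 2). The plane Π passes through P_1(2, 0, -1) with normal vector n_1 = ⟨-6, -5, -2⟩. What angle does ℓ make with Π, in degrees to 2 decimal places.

37.45

A direction vector for ℓ is Q_2 − Q_1 = (-10, -2, 6).
Π: n_1·r = n_1·P_1 gives -6x - 5y - 2z = -10.
sin θ = |n·v| / (|n||v|) = |58| / (√65 · √140) = 0.60801.
θ ≈ 37.45°.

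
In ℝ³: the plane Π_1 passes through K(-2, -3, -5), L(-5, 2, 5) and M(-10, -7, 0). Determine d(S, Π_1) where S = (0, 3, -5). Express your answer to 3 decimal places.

KL = (-3, 5, 10), KM = (-8, -4, 5); a normal to Π_1 is KL × KM = (65, -65, 52).
Using K: Π_1 has equation 65x - 65y + 52z = -195.
n·S − d = (65)·(0) + (-65)·(3) + (52)·(-5) − (-195) = -260; |n| = √11154.
Distance = |-260| / √11154 = 260/√11154 ≈ 2.462.

2.462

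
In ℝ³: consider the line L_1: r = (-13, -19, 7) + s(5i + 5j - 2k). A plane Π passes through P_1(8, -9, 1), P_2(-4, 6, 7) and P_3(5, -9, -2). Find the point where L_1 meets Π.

P_1P_2 = (-12, 15, 6), P_1P_3 = (-3, 0, -3); a normal to Π is P_1P_2 × P_1P_3 = (-45, -54, 45).
Using P_1: Π has equation -45x - 54y + 45z = 171.
Substitute r = (-13, -19, 7) + t(5, 5, -2) into the plane: 1926 + (-585)t = 171, so t = 3.
Intersection: (-13, -19, 7) + 3·(5, 5, -2) = (2, -4, 1).

(2, -4, 1)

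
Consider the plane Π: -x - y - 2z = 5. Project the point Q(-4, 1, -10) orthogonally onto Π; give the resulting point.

(-1, 4, -4)

Foot = Q − λn with λ = (n·Q − d)/|n|² = (23 − 5)/6 = 3.
Foot = (-4, 1, -10) − 3·(-1, -1, -2) = (-1, 4, -4).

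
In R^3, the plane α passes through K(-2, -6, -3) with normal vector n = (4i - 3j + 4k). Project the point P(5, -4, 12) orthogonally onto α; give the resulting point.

(-3, 2, 4)

α: n·r = n·K gives 4x - 3y + 4z = -2.
Foot = P − λn with λ = (n·P − d)/|n|² = (80 − (-2))/41 = 2.
Foot = (5, -4, 12) − 2·(4, -3, 4) = (-3, 2, 4).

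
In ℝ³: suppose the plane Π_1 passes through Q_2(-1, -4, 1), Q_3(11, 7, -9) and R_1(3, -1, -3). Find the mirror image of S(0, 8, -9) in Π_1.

(14, 0, -1)

Q_2Q_3 = (12, 11, -10), Q_2R_1 = (4, 3, -4); a normal to Π_1 is Q_2Q_3 × Q_2R_1 = (-14, 8, -8).
Using Q_2: Π_1 has equation -14x + 8y - 8z = -26.
λ = (n·S − d)/|n|² = (136 − (-26))/324 = 1/2.
Reflection = S − 2λn = (0, 8, -9) − 1·(-14, 8, -8) = (14, 0, -1).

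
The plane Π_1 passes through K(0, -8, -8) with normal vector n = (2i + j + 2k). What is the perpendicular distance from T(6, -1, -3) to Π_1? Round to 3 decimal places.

9.667

Π_1: n·r = n·K gives 2x + y + 2z = -24.
n·T − d = (2)·(6) + (1)·(-1) + (2)·(-3) − (-24) = 29; |n| = √9.
Distance = |29| / √9 = 29/√9 ≈ 9.667.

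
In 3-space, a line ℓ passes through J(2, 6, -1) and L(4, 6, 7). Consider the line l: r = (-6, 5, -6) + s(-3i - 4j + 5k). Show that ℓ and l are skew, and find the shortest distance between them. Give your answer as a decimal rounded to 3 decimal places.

3.842

A direction vector for ℓ is L − J = (2, 0, 8).
Common perpendicular direction n = (2, 0, 8) × (-3, -4, 5) = (32, -34, -8).
With w = (-6, 5, -6) − (2, 6, -1) = (-8, -1, -5), w · n = -182.
Since n ≠ 0 the lines are not parallel, and w · n = -182 ≠ 0 so they do not intersect; hence they are skew.
Distance = |w · n| / |n| = |-182| / √2244 ≈ 3.842.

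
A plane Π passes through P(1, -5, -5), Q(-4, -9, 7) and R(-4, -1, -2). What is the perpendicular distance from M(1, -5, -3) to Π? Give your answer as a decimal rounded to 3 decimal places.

0.941

PQ = (-5, -4, 12), PR = (-5, 4, 3); a normal to Π is PQ × PR = (-60, -45, -40).
Using P: Π has equation -60x - 45y - 40z = 365.
n·M − d = (-60)·(1) + (-45)·(-5) + (-40)·(-3) − 365 = -80; |n| = √7225.
Distance = |-80| / √7225 = 80/√7225 ≈ 0.941.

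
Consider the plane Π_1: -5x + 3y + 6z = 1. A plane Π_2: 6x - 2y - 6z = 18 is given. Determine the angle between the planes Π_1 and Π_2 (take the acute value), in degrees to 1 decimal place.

9.2

cos θ = |n₁·n₂| / (|n₁||n₂|) = |-72| / (√70 · √76).
θ = arccos(0.98714) ≈ 9.2°.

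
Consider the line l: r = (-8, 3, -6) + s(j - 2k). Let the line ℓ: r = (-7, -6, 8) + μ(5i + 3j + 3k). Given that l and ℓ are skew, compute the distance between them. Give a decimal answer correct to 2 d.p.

2.02

Common perpendicular direction n = (0, 1, -2) × (5, 3, 3) = (9, -10, -5).
With w = (-7, -6, 8) − (-8, 3, -6) = (1, -9, 14), w · n = 29.
Distance = |w · n| / |n| = |29| / √206 ≈ 2.02.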